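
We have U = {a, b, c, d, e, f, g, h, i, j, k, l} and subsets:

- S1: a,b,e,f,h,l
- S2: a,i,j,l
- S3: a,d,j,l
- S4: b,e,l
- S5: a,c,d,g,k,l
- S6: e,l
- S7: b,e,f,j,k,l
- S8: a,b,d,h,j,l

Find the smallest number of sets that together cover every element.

3

S1, S2, S5 together cover {a, b, c, d, e, f, g, h, i, j, k, l} — every element.
No 2 of the 8 sets cover everything (all 28 pairs fall short), so 3 is minimum.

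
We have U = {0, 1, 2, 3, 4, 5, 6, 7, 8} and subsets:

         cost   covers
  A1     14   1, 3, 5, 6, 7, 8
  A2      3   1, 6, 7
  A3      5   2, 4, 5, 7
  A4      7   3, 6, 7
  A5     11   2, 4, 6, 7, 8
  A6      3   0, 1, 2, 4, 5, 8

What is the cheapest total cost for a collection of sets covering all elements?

10

A4, A6 cover every element at cost 7 + 3 = 10.
Any cover uses at least 2 sets; among all covering selections none totals below 10.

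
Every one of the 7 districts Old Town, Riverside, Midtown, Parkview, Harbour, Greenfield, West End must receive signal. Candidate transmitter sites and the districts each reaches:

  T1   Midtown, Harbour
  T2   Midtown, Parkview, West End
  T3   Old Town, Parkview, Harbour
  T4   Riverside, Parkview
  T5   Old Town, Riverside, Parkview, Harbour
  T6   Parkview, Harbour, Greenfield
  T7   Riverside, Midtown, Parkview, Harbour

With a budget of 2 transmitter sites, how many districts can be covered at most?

Choosing T2, T5 covers {Old Town, Riverside, Midtown, Parkview, Harbour, West End} — 6 districts.
No choice of 2 transmitter sites does better; here Greenfield is left uncovered.

6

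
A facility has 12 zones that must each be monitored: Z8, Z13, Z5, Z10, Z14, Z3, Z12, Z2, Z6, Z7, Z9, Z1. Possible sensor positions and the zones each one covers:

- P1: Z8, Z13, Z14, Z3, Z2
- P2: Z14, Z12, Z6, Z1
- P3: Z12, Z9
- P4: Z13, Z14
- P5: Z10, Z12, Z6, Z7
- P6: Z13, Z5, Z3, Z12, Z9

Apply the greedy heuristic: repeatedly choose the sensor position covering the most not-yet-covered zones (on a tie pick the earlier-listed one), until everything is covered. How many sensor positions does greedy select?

4

Pick 1: P1 covers 5 new zones (Z8, Z13, Z14, Z3, Z2).
Pick 2: P5 covers 4 new zones (Z10, Z12, Z6, Z7).
Pick 3: P6 covers 2 new zones (Z5, Z9).
Pick 4: P2 covers 1 new zones (Z1).
Greedy uses 4 sensor positions.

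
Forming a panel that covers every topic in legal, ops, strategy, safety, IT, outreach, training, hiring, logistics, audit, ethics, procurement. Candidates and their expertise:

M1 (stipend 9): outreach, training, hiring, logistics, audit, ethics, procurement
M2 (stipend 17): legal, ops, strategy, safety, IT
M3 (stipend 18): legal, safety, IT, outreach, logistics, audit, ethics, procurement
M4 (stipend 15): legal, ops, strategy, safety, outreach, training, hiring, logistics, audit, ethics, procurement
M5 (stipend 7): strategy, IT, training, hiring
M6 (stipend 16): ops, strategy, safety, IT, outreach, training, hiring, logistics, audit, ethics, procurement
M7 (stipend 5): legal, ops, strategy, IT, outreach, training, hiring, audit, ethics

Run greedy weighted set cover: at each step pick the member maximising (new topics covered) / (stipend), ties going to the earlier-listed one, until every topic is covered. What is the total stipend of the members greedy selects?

Pick 1: M7 adds 9 new (legal, ops, strategy, IT, outreach, training, hiring, audit, ethics) at stipend 5 (ratio 9/5).
Pick 2: M1 adds 2 new (logistics, procurement) at stipend 9 (ratio 2/9).
Pick 3: M4 adds 1 new (safety) at stipend 15 (ratio 1/15).
Greedy total stipend: 5 + 9 + 15 = 29. (The true optimum is 20, so greedy overshoots here.)

29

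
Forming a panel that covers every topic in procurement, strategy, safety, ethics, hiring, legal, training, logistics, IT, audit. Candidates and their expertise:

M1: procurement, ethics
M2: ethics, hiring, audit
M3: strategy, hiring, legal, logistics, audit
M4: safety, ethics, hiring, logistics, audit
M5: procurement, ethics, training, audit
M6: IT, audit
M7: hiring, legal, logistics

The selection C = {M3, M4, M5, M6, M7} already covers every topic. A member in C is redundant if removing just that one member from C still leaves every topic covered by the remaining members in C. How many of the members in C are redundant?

Drop M3: strategy uncovered — not redundant.
Drop M4: safety uncovered — not redundant.
Drop M5: procurement, training uncovered — not redundant.
Drop M6: IT uncovered — not redundant.
Drop M7: the rest still cover every topic — redundant.
1 redundant: M7.

1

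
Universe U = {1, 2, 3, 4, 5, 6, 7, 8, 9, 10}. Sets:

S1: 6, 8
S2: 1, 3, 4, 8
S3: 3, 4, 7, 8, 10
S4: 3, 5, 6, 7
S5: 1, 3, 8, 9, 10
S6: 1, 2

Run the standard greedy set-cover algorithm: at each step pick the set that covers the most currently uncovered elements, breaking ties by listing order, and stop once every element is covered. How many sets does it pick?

Pick 1: S3 covers 5 new elements (3, 4, 7, 8, 10).
Pick 2: S4 covers 2 new elements (5, 6).
Pick 3: S5 covers 2 new elements (1, 9).
Pick 4: S6 covers 1 new elements (2).
Greedy uses 4 sets.

4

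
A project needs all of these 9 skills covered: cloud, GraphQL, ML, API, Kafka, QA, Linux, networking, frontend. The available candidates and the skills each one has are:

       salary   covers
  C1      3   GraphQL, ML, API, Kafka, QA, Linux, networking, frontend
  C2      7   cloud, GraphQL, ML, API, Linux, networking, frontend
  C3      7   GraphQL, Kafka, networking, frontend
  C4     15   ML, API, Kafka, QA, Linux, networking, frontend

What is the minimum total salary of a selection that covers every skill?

C1, C2 cover every skill at salary 3 + 7 = 10.
Any cover uses at least 2 candidates; among all covering selections none totals below 10.

10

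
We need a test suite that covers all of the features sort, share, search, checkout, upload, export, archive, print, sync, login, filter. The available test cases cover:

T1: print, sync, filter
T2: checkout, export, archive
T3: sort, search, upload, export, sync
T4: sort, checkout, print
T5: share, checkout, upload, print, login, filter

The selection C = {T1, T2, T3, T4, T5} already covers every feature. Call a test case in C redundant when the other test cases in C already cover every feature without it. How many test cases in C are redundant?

2

Drop T1: the rest still cover every feature — redundant.
Drop T2: archive uncovered — not redundant.
Drop T3: search uncovered — not redundant.
Drop T4: the rest still cover every feature — redundant.
Drop T5: share, login uncovered — not redundant.
2 redundant: T1, T4.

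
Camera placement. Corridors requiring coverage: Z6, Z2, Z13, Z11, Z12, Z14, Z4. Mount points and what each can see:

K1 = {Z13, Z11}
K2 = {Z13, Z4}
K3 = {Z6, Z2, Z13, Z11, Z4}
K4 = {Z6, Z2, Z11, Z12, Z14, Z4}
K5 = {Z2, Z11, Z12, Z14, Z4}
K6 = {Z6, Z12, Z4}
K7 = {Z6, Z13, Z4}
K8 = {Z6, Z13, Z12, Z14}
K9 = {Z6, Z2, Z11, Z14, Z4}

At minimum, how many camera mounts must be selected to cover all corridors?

2

K1, K4 together cover {Z6, Z2, Z13, Z11, Z12, Z14, Z4} — every corridor.
No single camera mount contains all 7 corridors, so 2 is optimal.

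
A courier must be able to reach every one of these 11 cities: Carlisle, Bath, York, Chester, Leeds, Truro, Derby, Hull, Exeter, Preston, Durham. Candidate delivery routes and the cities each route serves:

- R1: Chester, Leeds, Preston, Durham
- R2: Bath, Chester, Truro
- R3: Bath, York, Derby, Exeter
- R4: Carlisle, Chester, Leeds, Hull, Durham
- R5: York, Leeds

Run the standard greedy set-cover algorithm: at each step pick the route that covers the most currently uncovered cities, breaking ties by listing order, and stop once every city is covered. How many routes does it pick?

4

Pick 1: R4 covers 5 new cities (Carlisle, Chester, Leeds, Hull, Durham).
Pick 2: R3 covers 4 new cities (Bath, York, Derby, Exeter).
Pick 3: R1 covers 1 new cities (Preston).
Pick 4: R2 covers 1 new cities (Truro).
Greedy uses 4 routes.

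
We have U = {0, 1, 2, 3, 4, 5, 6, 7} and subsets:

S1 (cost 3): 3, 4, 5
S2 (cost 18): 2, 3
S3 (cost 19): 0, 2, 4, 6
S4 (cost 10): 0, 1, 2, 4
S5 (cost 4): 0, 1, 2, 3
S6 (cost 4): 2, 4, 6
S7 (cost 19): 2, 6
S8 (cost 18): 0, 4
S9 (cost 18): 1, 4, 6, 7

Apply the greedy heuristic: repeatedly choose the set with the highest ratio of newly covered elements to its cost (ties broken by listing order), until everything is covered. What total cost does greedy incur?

29

Pick 1: S1 adds 3 new (3, 4, 5) at cost 3 (ratio 3/3).
Pick 2: S5 adds 3 new (0, 1, 2) at cost 4 (ratio 3/4).
Pick 3: S6 adds 1 new (6) at cost 4 (ratio 1/4).
Pick 4: S9 adds 1 new (7) at cost 18 (ratio 1/18).
Greedy total cost: 3 + 4 + 4 + 18 = 29. (The true optimum is 25, so greedy overshoots here.)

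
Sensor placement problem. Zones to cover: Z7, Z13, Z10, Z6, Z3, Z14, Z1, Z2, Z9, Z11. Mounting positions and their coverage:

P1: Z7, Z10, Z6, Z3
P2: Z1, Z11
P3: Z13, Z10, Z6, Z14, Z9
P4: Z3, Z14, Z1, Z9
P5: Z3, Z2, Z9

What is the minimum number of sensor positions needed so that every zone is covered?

4

P1, P2, P3, P5 together cover {Z7, Z13, Z10, Z6, Z3, Z14, Z1, Z2, Z9, Z11} — every zone.
No 3 of the 5 sensor positions cover everything (all 10 triples fall short), so 4 is minimum.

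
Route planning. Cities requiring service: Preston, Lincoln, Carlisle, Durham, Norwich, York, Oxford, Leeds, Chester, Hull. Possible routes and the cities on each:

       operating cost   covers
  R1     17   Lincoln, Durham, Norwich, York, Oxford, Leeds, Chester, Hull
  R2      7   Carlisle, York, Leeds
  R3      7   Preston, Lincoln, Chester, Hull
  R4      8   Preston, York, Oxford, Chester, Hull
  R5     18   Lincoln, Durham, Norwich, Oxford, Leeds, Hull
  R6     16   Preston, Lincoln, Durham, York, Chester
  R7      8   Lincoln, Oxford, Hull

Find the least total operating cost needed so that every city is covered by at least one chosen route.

31

R1, R2, R3 cover every city at operating cost 17 + 7 + 7 = 31.
Any cover uses at least 3 routes; among all covering selections none totals below 31.
Greedy by coverage-per-operating cost would pick R4, R2, R1 for 32 — worse than the optimum 31.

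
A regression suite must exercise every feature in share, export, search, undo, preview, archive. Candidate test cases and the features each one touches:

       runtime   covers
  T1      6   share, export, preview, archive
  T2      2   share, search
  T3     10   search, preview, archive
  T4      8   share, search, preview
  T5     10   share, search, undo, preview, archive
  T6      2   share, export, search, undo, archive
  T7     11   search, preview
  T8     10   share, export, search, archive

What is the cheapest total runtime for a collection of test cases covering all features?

8

T1, T6 cover every feature at runtime 6 + 2 = 8.
Any cover uses at least 2 test cases; among all covering selections none totals below 8.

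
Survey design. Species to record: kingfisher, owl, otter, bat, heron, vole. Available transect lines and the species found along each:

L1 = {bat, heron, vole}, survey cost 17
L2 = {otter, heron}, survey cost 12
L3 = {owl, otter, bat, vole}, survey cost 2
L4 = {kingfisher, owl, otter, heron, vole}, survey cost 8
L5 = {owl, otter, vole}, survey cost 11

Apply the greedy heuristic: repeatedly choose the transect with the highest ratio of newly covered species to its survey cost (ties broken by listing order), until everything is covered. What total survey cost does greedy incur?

10

Pick 1: L3 adds 4 new (owl, otter, bat, vole) at survey cost 2 (ratio 4/2).
Pick 2: L4 adds 2 new (kingfisher, heron) at survey cost 8 (ratio 2/8).
Greedy total survey cost: 2 + 8 = 10.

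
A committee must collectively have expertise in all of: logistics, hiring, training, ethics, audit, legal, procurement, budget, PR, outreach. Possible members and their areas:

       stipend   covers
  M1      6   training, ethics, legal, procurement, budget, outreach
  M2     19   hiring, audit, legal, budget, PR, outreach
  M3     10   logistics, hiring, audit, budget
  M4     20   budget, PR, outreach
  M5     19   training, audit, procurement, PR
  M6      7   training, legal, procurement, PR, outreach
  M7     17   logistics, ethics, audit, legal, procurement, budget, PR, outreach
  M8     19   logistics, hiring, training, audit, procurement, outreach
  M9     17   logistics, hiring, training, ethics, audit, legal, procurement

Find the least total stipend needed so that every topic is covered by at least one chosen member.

M1, M3, M6 cover every topic at stipend 6 + 10 + 7 = 23.
Any cover uses at least 2 members; among all covering selections none totals below 23.

23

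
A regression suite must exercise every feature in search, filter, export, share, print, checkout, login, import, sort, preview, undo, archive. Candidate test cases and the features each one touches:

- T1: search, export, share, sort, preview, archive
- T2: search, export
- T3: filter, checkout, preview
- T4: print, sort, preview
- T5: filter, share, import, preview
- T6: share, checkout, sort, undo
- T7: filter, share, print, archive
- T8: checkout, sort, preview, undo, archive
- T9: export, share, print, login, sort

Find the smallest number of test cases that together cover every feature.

T1, T5, T6, T9 together cover {search, filter, export, share, print, checkout, login, import, sort, preview, undo, archive} — every feature.
No 3 of the 9 test cases cover everything (all 84 triples fall short), so 4 is minimum.
Greedy (largest uncovered first) would take T1, T3, T9, T5, T6 — 5 test cases — but 4 suffice.

4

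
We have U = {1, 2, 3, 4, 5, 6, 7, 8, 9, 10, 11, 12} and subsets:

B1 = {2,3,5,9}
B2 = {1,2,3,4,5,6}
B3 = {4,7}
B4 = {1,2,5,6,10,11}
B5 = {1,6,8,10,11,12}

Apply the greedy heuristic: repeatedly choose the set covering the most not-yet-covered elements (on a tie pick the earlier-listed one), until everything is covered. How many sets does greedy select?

Pick 1: B2 covers 6 new elements (1, 2, 3, 4, 5, 6).
Pick 2: B5 covers 4 new elements (8, 10, 11, 12).
Pick 3: B1 covers 1 new elements (9).
Pick 4: B3 covers 1 new elements (7).
Greedy uses 4 sets. (The true minimum is 3.)

4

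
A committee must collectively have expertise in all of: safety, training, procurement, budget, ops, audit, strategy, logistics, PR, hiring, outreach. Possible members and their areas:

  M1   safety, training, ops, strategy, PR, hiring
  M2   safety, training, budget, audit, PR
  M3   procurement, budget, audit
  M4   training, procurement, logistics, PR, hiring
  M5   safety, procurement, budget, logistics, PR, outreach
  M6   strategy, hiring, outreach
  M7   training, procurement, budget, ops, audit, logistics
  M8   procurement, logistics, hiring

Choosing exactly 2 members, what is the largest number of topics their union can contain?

Choosing M1, M5 covers {safety, training, procurement, budget, ops, strategy, logistics, PR, hiring, outreach} — 10 topics.
No choice of 2 members does better; here audit is left uncovered.

10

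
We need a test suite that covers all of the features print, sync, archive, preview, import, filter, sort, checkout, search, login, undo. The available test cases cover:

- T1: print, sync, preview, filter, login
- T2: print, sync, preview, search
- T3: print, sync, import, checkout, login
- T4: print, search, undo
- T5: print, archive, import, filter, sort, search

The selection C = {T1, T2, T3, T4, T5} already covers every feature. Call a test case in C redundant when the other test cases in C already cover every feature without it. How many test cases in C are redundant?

2

Drop T1: the rest still cover every feature — redundant.
Drop T2: the rest still cover every feature — redundant.
Drop T3: checkout uncovered — not redundant.
Drop T4: undo uncovered — not redundant.
Drop T5: archive, sort uncovered — not redundant.
2 redundant: T1, T2.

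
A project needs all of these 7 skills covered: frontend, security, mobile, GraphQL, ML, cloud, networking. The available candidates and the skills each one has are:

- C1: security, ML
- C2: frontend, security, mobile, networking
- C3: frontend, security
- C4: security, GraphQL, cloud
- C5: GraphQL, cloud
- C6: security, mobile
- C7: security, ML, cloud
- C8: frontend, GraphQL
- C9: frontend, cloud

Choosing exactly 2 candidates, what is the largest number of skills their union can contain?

Choosing C2, C4 covers {frontend, security, mobile, GraphQL, cloud, networking} — 6 skills.
No choice of 2 candidates does better; here ML is left uncovered.

6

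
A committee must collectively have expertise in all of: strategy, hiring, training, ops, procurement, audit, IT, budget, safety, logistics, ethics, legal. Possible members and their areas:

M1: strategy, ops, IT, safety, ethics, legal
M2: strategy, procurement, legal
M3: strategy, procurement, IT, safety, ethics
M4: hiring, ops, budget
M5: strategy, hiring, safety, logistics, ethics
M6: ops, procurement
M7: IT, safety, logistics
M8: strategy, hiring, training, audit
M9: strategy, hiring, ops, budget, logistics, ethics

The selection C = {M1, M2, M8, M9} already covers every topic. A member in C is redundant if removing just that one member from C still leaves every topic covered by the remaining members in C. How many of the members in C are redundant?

0

Drop M1: IT, safety uncovered — not redundant.
Drop M2: procurement uncovered — not redundant.
Drop M8: training, audit uncovered — not redundant.
Drop M9: budget, logistics uncovered — not redundant.
None of the members in C is redundant.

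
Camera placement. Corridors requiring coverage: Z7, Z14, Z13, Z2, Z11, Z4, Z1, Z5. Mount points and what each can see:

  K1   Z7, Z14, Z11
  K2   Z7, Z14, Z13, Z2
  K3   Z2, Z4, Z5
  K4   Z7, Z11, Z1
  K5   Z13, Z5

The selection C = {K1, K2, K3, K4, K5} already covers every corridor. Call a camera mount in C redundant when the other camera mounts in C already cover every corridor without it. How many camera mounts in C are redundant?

Drop K1: the rest still cover every corridor — redundant.
Drop K2: the rest still cover every corridor — redundant.
Drop K3: Z4 uncovered — not redundant.
Drop K4: Z1 uncovered — not redundant.
Drop K5: the rest still cover every corridor — redundant.
3 redundant: K1, K2, K5.

3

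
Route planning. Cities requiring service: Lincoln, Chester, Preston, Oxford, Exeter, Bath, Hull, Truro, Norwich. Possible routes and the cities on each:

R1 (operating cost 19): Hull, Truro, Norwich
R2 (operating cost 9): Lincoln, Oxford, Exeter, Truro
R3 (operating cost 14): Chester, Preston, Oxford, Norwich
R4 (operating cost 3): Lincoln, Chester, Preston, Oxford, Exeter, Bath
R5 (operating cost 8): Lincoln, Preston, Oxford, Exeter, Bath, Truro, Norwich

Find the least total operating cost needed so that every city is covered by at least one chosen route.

R1, R4 cover every city at operating cost 19 + 3 = 22.
Any cover uses at least 2 routes; among all covering selections none totals below 22.
Greedy by coverage-per-operating cost would pick R4, R5, R1 for 30 — worse than the optimum 22.

22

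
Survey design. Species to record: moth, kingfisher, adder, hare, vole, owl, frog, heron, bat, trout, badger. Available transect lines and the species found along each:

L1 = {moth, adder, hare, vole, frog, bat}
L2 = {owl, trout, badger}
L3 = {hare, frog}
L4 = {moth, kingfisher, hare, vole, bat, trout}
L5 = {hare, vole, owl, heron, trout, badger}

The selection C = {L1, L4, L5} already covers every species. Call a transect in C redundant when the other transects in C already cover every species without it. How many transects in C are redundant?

0

Drop L1: adder, frog uncovered — not redundant.
Drop L4: kingfisher uncovered — not redundant.
Drop L5: owl, heron, badger uncovered — not redundant.
None of the transects in C is redundant.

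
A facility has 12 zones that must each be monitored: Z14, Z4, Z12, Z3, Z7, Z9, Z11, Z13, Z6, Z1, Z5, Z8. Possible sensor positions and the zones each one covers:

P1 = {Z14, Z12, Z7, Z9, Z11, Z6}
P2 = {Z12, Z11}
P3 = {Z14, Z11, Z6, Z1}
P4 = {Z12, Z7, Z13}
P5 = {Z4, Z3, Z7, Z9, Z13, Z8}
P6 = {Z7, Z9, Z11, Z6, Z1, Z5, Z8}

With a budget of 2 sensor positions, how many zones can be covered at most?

Choosing P1, P5 covers {Z14, Z4, Z12, Z3, Z7, Z9, Z11, Z13, Z6, Z8} — 10 zones.
No choice of 2 sensor positions does better; here Z1, Z5 are left uncovered.

10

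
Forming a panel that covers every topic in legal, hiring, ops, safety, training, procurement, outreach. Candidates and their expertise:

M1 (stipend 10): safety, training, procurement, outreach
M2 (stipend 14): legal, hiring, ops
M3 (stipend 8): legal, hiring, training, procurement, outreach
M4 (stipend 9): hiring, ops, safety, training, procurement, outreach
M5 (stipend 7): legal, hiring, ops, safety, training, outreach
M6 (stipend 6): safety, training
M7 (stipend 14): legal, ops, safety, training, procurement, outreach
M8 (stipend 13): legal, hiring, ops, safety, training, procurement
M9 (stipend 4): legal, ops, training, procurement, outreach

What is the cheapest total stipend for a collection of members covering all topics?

M5, M9 cover every topic at stipend 7 + 4 = 11.
Any cover uses at least 2 members; among all covering selections none totals below 11.

11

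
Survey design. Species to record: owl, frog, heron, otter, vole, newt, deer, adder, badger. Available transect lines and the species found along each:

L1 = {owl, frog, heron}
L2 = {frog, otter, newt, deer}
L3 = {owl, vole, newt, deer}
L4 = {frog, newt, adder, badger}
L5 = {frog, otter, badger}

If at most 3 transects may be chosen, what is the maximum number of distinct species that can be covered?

8

Choosing L1, L2, L4 covers {owl, frog, heron, otter, newt, deer, adder, badger} — 8 species.
No choice of 3 transects does better; here vole is left uncovered.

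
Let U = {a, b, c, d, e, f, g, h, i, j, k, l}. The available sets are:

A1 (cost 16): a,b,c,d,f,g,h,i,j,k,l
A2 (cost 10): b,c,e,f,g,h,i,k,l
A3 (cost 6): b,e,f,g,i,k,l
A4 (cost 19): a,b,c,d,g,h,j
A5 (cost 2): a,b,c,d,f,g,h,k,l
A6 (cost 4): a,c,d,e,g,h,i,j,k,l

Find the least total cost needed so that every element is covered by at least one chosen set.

6

A5, A6 cover every element at cost 2 + 4 = 6.
Any cover uses at least 2 sets; among all covering selections none totals below 6.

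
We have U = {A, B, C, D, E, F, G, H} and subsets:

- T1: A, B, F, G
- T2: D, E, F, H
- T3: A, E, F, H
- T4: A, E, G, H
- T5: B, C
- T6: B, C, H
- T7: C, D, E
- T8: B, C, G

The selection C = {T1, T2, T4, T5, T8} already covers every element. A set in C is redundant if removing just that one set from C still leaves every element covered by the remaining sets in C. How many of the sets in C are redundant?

4

Drop T1: the rest still cover every element — redundant.
Drop T2: D uncovered — not redundant.
Drop T4: the rest still cover every element — redundant.
Drop T5: the rest still cover every element — redundant.
Drop T8: the rest still cover every element — redundant.
4 redundant: T1, T4, T5, T8.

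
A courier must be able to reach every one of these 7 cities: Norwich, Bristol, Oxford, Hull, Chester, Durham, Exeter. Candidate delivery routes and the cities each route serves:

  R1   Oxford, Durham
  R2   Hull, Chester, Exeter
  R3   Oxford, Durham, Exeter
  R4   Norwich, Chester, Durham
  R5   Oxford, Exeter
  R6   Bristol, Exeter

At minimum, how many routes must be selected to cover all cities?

R1, R2, R4, R6 together cover {Norwich, Bristol, Oxford, Hull, Chester, Durham, Exeter} — every city.
No 3 of the 6 routes cover everything (all 20 triples fall short), so 4 is minimum.

4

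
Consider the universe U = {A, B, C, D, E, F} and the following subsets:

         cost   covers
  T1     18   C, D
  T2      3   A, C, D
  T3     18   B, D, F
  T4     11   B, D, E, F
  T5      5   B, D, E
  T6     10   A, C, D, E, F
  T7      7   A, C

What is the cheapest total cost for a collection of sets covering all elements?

14

T2, T4 cover every element at cost 3 + 11 = 14.
Any cover uses at least 2 sets; among all covering selections none totals below 14.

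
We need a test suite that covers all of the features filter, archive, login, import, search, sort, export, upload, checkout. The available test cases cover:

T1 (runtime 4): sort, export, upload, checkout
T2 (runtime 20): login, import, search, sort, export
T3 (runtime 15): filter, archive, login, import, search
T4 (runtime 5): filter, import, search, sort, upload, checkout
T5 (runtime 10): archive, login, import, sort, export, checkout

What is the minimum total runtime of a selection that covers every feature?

15

T4, T5 cover every feature at runtime 5 + 10 = 15.
Any cover uses at least 2 test cases; among all covering selections none totals below 15.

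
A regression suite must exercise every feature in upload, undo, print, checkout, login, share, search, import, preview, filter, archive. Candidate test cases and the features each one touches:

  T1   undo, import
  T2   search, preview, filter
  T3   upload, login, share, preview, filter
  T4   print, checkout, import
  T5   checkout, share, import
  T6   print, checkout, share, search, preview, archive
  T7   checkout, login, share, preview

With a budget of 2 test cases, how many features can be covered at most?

9

Choosing T3, T6 covers {upload, print, checkout, login, share, search, preview, filter, archive} — 9 features.
No choice of 2 test cases does better; here undo, import are left uncovered.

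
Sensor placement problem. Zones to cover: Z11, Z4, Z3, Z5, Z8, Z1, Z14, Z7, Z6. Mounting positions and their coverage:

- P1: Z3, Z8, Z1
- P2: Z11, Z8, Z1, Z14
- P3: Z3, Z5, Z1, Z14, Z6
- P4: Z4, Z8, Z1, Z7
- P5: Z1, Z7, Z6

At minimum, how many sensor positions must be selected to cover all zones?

P2, P3, P4 together cover {Z11, Z4, Z3, Z5, Z8, Z1, Z14, Z7, Z6} — every zone.
No 2 of the 5 sensor positions cover everything (all 10 pairs fall short), so 3 is minimum.

3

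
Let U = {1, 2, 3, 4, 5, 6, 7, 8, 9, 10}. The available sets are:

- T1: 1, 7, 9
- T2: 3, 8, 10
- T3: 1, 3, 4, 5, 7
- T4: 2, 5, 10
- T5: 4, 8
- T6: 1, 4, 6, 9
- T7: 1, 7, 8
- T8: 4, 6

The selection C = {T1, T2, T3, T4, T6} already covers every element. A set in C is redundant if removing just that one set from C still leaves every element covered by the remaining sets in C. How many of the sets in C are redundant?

Drop T1: the rest still cover every element — redundant.
Drop T2: 8 uncovered — not redundant.
Drop T3: the rest still cover every element — redundant.
Drop T4: 2 uncovered — not redundant.
Drop T6: 6 uncovered — not redundant.
2 redundant: T1, T3.

2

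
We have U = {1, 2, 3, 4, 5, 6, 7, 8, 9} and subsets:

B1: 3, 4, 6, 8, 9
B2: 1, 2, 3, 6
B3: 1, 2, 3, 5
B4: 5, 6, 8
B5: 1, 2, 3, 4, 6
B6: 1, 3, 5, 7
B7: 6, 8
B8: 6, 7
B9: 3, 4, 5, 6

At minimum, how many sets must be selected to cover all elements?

3

B1, B2, B6 together cover {1, 2, 3, 4, 5, 6, 7, 8, 9} — every element.
No 2 of the 9 sets cover everything (all 36 pairs fall short), so 3 is minimum.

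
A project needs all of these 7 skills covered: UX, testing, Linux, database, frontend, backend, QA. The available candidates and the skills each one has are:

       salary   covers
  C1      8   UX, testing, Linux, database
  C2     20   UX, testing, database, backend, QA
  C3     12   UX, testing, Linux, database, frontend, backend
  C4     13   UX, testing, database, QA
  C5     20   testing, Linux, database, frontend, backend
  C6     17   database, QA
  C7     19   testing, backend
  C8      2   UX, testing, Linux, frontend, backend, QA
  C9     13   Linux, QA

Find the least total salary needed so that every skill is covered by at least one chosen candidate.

C1, C8 cover every skill at salary 8 + 2 = 10.
Any cover uses at least 2 candidates; among all covering selections none totals below 10.

10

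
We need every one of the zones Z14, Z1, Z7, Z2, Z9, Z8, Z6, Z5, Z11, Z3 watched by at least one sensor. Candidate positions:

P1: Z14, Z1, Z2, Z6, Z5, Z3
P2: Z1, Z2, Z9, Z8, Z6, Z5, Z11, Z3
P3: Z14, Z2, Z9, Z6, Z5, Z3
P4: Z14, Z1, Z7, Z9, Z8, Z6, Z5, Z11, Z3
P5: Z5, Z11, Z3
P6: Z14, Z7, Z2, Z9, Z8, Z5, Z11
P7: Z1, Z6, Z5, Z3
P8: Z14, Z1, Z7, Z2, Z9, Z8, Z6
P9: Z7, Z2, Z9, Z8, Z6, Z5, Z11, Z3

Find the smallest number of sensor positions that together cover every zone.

P1, P4 together cover {Z14, Z1, Z7, Z2, Z9, Z8, Z6, Z5, Z11, Z3} — every zone.
No single sensor position contains all 10 zones, so 2 is optimal.

2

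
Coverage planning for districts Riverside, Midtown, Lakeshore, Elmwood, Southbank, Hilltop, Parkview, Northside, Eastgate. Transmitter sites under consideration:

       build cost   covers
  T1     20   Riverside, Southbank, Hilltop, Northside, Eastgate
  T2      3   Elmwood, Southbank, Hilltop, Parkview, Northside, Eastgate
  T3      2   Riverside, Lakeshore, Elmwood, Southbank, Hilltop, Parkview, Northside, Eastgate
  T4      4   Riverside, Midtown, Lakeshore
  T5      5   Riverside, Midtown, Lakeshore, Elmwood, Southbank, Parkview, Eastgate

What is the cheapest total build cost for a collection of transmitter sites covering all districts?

6

T3, T4 cover every district at build cost 2 + 4 = 6.
Any cover uses at least 2 transmitter sites; among all covering selections none totals below 6.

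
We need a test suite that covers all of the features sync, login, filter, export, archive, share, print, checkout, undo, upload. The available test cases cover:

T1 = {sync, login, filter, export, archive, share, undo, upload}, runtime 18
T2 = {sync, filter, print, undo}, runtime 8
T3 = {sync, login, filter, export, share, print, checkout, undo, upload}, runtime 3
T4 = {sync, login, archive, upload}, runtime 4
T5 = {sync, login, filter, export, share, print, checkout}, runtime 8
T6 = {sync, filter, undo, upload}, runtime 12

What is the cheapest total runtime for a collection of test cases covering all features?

7

T3, T4 cover every feature at runtime 3 + 4 = 7.
Any cover uses at least 2 test cases; among all covering selections none totals below 7.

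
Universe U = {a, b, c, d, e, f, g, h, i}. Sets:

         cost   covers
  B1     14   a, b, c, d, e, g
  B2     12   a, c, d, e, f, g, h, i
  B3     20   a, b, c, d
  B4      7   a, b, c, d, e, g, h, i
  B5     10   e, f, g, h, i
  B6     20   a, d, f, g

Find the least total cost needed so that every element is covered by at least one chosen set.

B4, B5 cover every element at cost 7 + 10 = 17.
Any cover uses at least 2 sets; among all covering selections none totals below 17.

17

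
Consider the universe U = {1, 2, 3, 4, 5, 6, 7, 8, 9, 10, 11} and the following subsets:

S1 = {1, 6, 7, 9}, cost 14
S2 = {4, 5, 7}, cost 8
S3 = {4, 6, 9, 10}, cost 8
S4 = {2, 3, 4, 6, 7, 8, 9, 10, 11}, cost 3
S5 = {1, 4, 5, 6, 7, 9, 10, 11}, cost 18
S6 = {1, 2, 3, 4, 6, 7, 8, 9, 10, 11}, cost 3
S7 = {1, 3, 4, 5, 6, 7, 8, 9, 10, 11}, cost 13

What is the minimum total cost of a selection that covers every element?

S2, S6 cover every element at cost 8 + 3 = 11.
Any cover uses at least 2 sets; among all covering selections none totals below 11.

11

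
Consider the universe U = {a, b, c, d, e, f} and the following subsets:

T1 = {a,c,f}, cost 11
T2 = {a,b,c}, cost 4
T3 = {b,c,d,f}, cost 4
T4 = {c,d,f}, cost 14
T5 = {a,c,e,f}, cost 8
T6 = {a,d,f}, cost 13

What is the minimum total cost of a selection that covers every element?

12

T3, T5 cover every element at cost 4 + 8 = 12.
Any cover uses at least 2 sets; among all covering selections none totals below 12.
Greedy by coverage-per-cost would pick T3, T2, T5 for 16 — worse than the optimum 12.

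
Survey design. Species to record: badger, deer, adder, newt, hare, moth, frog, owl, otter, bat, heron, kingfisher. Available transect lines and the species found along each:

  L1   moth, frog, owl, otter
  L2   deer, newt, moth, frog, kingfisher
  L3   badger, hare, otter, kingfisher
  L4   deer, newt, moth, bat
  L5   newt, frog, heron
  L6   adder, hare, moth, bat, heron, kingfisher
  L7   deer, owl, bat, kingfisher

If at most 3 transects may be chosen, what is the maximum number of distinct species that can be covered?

11

Choosing L1, L2, L6 covers {deer, adder, newt, hare, moth, frog, owl, otter, bat, heron, kingfisher} — 11 species.
No choice of 3 transects does better; here badger is left uncovered.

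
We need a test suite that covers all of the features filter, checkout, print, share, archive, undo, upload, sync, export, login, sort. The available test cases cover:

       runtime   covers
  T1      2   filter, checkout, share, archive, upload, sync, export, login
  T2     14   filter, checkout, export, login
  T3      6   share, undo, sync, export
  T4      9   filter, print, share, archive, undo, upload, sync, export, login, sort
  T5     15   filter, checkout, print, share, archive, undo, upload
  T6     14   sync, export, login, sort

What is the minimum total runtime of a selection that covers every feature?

11

T1, T4 cover every feature at runtime 2 + 9 = 11.
Any cover uses at least 2 test cases; among all covering selections none totals below 11.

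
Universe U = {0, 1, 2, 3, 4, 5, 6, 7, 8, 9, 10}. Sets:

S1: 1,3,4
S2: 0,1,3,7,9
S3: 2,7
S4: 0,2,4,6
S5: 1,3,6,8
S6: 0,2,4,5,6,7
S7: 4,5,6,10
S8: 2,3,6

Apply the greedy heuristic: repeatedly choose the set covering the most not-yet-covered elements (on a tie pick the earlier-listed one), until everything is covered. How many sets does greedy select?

4

Pick 1: S6 covers 6 new elements (0, 2, 4, 5, 6, 7).
Pick 2: S2 covers 3 new elements (1, 3, 9).
Pick 3: S5 covers 1 new elements (8).
Pick 4: S7 covers 1 new elements (10).
Greedy uses 4 sets.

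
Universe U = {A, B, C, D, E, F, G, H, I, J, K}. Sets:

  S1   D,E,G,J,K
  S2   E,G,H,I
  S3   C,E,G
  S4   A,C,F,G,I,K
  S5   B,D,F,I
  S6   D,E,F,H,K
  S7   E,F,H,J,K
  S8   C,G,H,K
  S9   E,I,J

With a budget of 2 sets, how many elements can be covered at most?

Choosing S1, S4 covers {A, C, D, E, F, G, I, J, K} — 9 elements.
No choice of 2 sets does better; here B, H are left uncovered.

9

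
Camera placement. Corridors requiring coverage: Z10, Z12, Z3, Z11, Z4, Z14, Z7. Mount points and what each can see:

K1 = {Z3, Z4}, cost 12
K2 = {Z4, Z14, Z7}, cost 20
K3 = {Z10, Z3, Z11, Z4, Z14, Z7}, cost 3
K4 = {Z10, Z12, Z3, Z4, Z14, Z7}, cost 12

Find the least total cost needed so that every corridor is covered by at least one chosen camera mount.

15

K3, K4 cover every corridor at cost 3 + 12 = 15.
Any cover uses at least 2 camera mounts; among all covering selections none totals below 15.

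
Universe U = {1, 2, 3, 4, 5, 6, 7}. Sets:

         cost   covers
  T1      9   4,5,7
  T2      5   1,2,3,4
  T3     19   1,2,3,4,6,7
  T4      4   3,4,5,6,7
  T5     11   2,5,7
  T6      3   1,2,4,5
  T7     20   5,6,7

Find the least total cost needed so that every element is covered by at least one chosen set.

7

T4, T6 cover every element at cost 4 + 3 = 7.
Any cover uses at least 2 sets; among all covering selections none totals below 7.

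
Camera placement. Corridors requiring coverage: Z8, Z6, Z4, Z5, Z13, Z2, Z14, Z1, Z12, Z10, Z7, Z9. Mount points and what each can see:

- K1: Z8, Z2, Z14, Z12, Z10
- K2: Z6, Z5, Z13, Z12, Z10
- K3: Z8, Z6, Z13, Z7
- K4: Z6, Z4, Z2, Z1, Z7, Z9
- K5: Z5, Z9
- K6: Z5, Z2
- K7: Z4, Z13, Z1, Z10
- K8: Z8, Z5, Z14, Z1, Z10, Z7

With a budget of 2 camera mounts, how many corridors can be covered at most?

Choosing K1, K4 covers {Z8, Z6, Z4, Z2, Z14, Z1, Z12, Z10, Z7, Z9} — 10 corridors.
No choice of 2 camera mounts does better; here Z5, Z13 are left uncovered.

10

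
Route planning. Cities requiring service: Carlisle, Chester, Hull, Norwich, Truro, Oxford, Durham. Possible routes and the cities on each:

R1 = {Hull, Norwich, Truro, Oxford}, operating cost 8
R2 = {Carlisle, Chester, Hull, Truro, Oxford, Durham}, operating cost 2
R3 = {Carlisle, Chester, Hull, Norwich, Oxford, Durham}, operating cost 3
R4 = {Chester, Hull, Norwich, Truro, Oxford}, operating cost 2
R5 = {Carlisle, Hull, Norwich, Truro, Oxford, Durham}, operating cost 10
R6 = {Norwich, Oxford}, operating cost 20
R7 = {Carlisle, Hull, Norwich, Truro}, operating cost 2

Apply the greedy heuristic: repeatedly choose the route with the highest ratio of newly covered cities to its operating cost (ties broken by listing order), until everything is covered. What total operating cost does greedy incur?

4

Pick 1: R2 adds 6 new (Carlisle, Chester, Hull, Truro, Oxford, Durham) at operating cost 2 (ratio 6/2).
Pick 2: R4 adds 1 new (Norwich) at operating cost 2 (ratio 1/2).
Greedy total operating cost: 2 + 2 = 4.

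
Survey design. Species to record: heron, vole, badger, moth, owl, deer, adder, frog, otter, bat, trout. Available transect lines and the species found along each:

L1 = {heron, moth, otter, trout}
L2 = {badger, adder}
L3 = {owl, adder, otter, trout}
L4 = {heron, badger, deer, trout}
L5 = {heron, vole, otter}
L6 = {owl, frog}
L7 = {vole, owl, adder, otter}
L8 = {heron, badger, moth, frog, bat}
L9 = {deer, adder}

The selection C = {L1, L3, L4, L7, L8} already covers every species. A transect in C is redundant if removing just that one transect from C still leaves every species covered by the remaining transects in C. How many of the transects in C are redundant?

2

Drop L1: the rest still cover every species — redundant.
Drop L3: the rest still cover every species — redundant.
Drop L4: deer uncovered — not redundant.
Drop L7: vole uncovered — not redundant.
Drop L8: frog, bat uncovered — not redundant.
2 redundant: L1, L3.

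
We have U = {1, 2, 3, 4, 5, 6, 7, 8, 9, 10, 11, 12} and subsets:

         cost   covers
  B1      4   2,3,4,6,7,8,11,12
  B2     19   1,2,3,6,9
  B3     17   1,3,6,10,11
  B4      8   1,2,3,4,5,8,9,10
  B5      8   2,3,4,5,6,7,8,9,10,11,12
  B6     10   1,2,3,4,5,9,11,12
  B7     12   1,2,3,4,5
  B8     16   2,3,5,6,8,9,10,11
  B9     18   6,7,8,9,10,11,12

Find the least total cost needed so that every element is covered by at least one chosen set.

12

B1, B4 cover every element at cost 4 + 8 = 12.
Any cover uses at least 2 sets; among all covering selections none totals below 12.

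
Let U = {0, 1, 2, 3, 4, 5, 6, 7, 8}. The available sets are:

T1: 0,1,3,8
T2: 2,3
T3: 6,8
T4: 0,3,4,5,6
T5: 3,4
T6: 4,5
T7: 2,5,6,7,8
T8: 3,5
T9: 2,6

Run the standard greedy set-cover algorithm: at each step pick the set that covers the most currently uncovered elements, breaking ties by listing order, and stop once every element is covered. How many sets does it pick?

3

Pick 1: T4 covers 5 new elements (0, 3, 4, 5, 6).
Pick 2: T7 covers 3 new elements (2, 7, 8).
Pick 3: T1 covers 1 new elements (1).
Greedy uses 3 sets.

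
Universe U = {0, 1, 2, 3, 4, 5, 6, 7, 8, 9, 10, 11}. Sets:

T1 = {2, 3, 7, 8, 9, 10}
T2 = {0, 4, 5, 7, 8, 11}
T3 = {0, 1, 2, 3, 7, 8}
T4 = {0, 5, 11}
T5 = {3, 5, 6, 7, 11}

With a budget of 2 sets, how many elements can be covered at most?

Choosing T1, T2 covers {0, 2, 3, 4, 5, 7, 8, 9, 10, 11} — 10 elements.
No choice of 2 sets does better; here 1, 6 are left uncovered.

10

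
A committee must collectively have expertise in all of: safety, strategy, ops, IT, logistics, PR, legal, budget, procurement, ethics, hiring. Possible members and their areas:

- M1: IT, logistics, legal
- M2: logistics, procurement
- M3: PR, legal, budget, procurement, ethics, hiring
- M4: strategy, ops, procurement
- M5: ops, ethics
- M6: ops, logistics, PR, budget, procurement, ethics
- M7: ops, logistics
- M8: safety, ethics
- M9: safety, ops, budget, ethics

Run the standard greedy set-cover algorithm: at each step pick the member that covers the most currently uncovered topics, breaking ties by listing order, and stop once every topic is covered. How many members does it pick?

Pick 1: M3 covers 6 new topics (PR, legal, budget, procurement, ethics, hiring).
Pick 2: M1 covers 2 new topics (IT, logistics).
Pick 3: M4 covers 2 new topics (strategy, ops).
Pick 4: M8 covers 1 new topics (safety).
Greedy uses 4 members.

4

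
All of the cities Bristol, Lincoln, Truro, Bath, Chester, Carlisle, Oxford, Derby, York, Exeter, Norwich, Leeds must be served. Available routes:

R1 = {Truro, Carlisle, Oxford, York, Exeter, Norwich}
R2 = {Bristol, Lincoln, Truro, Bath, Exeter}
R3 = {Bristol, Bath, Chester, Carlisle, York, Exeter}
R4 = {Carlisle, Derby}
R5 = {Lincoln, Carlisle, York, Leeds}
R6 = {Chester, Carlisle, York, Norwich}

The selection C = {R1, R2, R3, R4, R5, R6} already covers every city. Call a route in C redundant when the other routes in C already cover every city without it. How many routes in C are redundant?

Drop R1: Oxford uncovered — not redundant.
Drop R2: the rest still cover every city — redundant.
Drop R3: the rest still cover every city — redundant.
Drop R4: Derby uncovered — not redundant.
Drop R5: Leeds uncovered — not redundant.
Drop R6: the rest still cover every city — redundant.
3 redundant: R2, R3, R6.

3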